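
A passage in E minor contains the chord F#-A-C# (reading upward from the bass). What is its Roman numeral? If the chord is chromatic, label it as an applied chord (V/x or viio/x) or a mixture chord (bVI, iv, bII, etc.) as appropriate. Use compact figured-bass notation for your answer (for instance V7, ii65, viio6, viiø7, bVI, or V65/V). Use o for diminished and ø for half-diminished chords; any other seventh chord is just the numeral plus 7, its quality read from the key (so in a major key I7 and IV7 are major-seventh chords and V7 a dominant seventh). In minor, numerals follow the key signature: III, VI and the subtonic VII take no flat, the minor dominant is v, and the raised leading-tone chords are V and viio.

ii

Stacked in thirds the chord is F#-A-C#: a minor triad on F#.
F# is the second degree of E minor. This is the minor supertonic, borrowed from the parallel major (the Dorian ii).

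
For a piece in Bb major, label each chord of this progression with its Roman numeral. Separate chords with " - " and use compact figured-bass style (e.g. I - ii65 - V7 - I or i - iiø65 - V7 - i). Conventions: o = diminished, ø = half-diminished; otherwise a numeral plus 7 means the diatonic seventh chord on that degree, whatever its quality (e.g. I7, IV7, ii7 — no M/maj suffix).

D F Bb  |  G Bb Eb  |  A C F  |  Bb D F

I6 - IV6 - V6 - I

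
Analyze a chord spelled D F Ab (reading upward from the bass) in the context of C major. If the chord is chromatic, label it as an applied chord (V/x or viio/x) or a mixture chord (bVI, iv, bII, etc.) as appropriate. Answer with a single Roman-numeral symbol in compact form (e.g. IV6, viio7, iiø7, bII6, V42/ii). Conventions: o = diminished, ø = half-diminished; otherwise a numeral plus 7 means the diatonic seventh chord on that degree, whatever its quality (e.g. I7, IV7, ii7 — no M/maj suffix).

iio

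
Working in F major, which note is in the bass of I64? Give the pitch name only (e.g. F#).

I in F major has root F; the chord is F-A-C.
The figure 64 means second inversion — the fifth is in the bass.

C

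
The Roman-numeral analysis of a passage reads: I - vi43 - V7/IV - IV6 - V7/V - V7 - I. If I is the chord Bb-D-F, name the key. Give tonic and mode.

Bb major

The anchor chord is a major triad on Bb, labeled I.
If Bb is scale degree 1 and the mode makes that degree carry a major triad, the tonic is Bb and the mode is major.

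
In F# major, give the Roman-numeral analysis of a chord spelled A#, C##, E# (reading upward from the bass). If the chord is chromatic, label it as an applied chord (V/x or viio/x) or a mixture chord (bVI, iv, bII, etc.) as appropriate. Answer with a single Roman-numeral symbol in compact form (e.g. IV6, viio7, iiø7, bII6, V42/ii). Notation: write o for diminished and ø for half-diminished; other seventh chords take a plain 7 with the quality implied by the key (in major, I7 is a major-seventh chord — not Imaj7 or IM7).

V/vi

The pitches A#-C##-E# form a major triad rooted on A#.
A# is not a diatonic chord root with this quality in F# major, but it lies a perfect fifth above D# (vi), so the chord functions as an applied dominant of vi.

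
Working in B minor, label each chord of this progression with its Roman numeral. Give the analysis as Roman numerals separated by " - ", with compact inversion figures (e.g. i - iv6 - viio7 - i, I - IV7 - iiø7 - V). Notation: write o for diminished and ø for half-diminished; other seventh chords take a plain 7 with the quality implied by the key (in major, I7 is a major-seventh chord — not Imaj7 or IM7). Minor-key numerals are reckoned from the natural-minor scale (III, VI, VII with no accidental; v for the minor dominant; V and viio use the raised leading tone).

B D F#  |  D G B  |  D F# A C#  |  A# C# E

B-D-F# has root B, degree 1 in B minor, so i.
D-G-B has root G, degree 6 in B minor, so VI64.
D-F#-A-C#: major seventh chord on D = scale degree 3 → III7.
A#-C#-E: diminished triad on A# = scale degree 7 → viio.

i - VI64 - III7 - viio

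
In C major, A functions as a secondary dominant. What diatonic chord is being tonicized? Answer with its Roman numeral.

ii

The chord is a major triad on A.
A dominant resolves down a perfect fifth: A → D. In C major, D is scale degree 2, i.e. ii.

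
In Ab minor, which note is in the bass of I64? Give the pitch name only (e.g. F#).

Eb

I in Ab minor has root Ab; the chord is Ab-C-Eb.
The figure 64 means second inversion — the fifth is in the bass.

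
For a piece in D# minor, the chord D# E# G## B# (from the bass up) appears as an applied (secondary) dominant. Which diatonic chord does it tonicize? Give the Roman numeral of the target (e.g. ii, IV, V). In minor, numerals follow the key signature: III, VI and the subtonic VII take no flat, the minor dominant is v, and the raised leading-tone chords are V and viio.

V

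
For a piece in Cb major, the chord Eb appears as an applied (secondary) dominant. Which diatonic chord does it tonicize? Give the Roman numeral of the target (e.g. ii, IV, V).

vi

The chord is a major triad on Eb.
A dominant resolves down a perfect fifth: Eb → Ab. In Cb major, Ab is scale degree 6, i.e. vi.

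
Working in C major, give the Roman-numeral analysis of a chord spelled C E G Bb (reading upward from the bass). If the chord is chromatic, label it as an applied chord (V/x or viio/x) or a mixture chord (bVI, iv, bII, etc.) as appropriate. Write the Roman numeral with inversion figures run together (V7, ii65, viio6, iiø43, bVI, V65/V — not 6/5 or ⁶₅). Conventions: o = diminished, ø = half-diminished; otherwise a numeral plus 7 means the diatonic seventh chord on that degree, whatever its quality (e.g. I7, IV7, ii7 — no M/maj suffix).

The pitches C-E-G-Bb form a dominant seventh chord rooted on C.
C is not a diatonic chord root with this quality in C major, but it lies a perfect fifth above F (IV), so the chord functions as an applied dominant of IV.

V7/IV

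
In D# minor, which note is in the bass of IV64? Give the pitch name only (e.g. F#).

IV in D# minor has root G#; the chord is G#-B#-D#.
The figure 64 means second inversion — the fifth is in the bass.

D#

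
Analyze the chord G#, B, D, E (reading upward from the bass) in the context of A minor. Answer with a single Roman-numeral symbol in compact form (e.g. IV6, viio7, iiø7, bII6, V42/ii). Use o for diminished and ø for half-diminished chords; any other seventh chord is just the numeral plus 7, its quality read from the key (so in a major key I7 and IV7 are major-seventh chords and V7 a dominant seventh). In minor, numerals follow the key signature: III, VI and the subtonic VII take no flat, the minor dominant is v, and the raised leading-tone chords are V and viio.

Stacked in thirds the chord is E-G#-B-D: a dominant seventh chord on E.
E is scale degree 5 in A minor, and a dominant seventh chord on that degree is written V7.
With G# in the bass the chord is in first inversion, so the figured bass is 65.

V65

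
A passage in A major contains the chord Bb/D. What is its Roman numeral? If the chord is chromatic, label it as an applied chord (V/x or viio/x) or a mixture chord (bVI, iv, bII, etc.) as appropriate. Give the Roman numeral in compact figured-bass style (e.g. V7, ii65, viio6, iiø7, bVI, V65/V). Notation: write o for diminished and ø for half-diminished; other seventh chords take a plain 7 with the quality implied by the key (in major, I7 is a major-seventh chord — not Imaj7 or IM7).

The pitches Bb-D-F form a major triad rooted on Bb.
Bb is the lowered second degree of A major (diatonic 2 would be B). This is the Neapolitan sixth — a major triad on the lowered second degree, here in its customary first inversion.
With D in the bass the chord is in first inversion, so the figured bass is 6.

bII6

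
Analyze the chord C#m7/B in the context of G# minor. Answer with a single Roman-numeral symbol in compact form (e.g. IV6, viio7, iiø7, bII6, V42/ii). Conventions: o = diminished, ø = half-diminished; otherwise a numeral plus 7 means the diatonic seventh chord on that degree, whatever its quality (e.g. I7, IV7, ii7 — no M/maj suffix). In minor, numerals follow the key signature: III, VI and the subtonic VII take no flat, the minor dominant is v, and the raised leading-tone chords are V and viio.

iv42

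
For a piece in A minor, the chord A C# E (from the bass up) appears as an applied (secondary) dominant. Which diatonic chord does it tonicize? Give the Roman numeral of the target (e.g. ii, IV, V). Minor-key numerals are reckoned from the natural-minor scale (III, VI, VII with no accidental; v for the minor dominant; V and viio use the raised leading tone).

iv

The chord is a major triad on A.
A dominant resolves down a perfect fifth: A → D. In A minor, D is scale degree 4, i.e. iv.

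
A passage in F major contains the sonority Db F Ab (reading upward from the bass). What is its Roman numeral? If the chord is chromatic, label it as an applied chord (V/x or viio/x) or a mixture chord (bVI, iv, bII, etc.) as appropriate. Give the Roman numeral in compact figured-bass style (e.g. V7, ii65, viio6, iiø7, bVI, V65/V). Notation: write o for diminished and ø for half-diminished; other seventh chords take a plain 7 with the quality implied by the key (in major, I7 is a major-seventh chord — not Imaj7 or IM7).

Stacked in thirds the chord is Db-F-Ab: a major triad on Db.
Db is the lowered sixth degree of F major (diatonic 6 would be D). This is a major triad on the lowered sixth degree, borrowed from the parallel minor.

bVI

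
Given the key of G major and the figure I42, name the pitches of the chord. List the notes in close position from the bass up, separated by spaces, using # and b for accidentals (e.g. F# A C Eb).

The numeral's case and figure indicate a major seventh chord. In G major its root, the first degree, is G.
That chord is spelled G-B-D-F#.
With the 42 figure the chord is in third inversion; from the bass F# upward in close position it reads F#-G-B-D.

F# G B D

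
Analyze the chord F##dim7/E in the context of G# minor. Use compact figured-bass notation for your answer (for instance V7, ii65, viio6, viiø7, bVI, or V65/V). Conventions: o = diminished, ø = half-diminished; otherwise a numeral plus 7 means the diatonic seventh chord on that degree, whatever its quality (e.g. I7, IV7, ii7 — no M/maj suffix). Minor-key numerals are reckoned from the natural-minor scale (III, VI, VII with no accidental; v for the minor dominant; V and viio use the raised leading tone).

viio42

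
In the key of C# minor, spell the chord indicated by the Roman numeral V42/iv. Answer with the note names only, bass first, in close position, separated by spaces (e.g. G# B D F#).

B C# E# G#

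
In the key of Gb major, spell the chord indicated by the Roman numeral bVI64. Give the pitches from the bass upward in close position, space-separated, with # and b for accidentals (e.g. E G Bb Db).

bVI64 is a major triad on the lowered sixth degree, borrowed from the parallel minor. In Gb major that root is Ebb.
So the chord is Ebb-Gb-Bbb, a major triad.
With the 64 figure the chord is in second inversion; from the bass Bbb upward in close position it reads Bbb-Ebb-Gb.

Bbb Ebb Gb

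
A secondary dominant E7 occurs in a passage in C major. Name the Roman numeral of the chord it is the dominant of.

vi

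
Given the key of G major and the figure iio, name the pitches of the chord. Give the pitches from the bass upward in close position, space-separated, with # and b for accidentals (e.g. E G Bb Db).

A C Eb

Scale degree 2 in G major is A; here the chord built on it is altered to a diminished triad. iio is the diminished supertonic triad, borrowed from the parallel minor.
So the chord is A-C-Eb, a diminished triad.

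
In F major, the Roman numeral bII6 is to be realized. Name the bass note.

bII in F major has root Gb; the chord is Gb-Bb-Db.
The figure 6 means first inversion — the third is in the bass.

Bb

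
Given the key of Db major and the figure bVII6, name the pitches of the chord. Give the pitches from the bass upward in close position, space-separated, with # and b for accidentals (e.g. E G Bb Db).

Eb Gb Cb

Scale degree 7 in Db major is C; lowering it a half step gives Cb. bVII6 is a major triad on the lowered seventh degree (the subtonic), borrowed from the parallel minor.
So the chord is Cb-Eb-Gb, a major triad.
With the 6 figure the chord is in first inversion; from the bass Eb upward in close position it reads Eb-Gb-Cb.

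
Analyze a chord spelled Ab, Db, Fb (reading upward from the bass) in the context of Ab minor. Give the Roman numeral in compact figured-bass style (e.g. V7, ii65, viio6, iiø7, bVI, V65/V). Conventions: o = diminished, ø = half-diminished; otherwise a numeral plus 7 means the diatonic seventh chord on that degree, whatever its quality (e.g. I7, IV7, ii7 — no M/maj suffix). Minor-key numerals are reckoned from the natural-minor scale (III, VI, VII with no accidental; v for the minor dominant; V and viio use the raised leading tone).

Stacked in thirds the chord is Db-Fb-Ab: a minor triad on Db.
Db is scale degree 4 in Ab minor, and a minor triad on that degree is written iv.
With Ab in the bass the chord is in second inversion, so the figured bass is 64.

iv64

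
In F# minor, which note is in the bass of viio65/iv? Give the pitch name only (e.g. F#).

The applied chord viio65/iv is rooted on A#: A#-C#-E-G.
The figure 65 means first inversion — the third is in the bass.

C#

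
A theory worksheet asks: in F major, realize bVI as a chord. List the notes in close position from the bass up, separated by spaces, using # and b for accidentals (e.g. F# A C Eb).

Scale degree 6 in F major is D; lowering it a half step gives Db. bVI is a major triad on the lowered sixth degree, borrowed from the parallel minor.
So the chord is Db-F-Ab.

Db F Ab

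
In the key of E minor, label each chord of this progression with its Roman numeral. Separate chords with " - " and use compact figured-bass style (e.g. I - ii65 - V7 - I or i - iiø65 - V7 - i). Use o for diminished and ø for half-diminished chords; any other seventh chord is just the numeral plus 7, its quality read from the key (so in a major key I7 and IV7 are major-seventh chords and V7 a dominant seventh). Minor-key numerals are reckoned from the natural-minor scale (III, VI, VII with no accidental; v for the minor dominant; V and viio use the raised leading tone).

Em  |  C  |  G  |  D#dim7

Em has root E, degree 1 in E minor, so i.
C: root C is the submediant; major triad there is VI.
G: major triad on G = scale degree 3 → III.
D#dim7: root D# is the leading tone; fully diminished seventh chord there is viio7.

i - VI - III - viio7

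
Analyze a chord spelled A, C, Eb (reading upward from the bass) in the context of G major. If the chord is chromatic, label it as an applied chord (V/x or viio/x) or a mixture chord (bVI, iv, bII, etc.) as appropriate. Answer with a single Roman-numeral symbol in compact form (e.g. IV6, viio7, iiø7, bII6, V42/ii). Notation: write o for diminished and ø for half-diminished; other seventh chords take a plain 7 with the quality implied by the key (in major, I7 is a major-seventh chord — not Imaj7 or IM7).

iio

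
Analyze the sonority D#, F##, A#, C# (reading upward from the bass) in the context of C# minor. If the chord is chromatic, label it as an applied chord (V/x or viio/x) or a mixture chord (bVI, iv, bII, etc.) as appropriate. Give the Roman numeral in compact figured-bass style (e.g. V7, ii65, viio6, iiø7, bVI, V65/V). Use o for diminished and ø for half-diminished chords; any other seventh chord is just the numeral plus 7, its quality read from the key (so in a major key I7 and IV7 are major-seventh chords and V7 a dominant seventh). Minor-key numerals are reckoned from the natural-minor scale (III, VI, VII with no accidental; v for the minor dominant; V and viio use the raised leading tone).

The pitches D#-F##-A#-C# form a dominant seventh chord rooted on D#.
D# is not a diatonic chord root with this quality in C# minor, but it lies a perfect fifth above G# (V), so the chord functions as an applied dominant of V.

V7/V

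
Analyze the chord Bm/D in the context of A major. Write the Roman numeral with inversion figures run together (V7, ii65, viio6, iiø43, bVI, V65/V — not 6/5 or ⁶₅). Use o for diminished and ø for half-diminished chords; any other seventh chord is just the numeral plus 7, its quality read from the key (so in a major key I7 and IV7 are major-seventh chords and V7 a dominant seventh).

ii6

The pitches B-D-F# form a minor triad rooted on B.
In A major, B is the supertonic; the diatonic minor triad there is ii.
With D in the bass the chord is in first inversion, so the figured bass is 6.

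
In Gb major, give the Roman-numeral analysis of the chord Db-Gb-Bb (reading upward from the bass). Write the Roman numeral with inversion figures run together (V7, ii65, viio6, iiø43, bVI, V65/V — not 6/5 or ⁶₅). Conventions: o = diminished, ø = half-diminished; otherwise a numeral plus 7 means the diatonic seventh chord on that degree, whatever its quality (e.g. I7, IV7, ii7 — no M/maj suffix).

The pitches Gb-Bb-Db form a major triad rooted on Gb.
Gb is scale degree 1 in Gb major, and a major triad on that degree is written I.
With Db in the bass the chord is in second inversion, so the figured bass is 64.

I64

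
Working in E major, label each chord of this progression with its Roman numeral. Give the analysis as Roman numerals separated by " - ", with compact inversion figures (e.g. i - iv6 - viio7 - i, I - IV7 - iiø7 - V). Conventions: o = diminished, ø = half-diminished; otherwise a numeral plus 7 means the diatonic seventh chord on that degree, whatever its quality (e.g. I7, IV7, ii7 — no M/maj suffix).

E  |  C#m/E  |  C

E has root E, degree 1 in E major, so I.
C#m/E has root C#, degree 6 in E major, so vi6.
C: major triad on C — chromatic; bVI (borrowed from the parallel minor).

I - vi6 - bVI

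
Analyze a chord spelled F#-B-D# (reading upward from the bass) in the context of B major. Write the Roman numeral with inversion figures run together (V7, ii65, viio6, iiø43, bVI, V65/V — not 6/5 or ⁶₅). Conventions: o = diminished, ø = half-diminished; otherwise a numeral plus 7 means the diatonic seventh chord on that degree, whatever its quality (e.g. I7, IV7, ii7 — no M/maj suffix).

I64

Stacked in thirds the chord is B-D#-F#: a major triad on B.
B is scale degree 1 in B major, and a major triad on that degree is written I.
With F# in the bass the chord is in second inversion, so the figured bass is 64.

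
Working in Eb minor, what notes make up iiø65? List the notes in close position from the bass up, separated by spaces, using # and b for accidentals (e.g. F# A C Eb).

The numeral's case and figure indicate a half-diminished seventh chord. In Eb minor its root, the supertonic, is F.
Stacking thirds from F gives F-Ab-Cb-Eb.
With the 65 figure the chord is in first inversion; from the bass Ab upward in close position it reads Ab-Cb-Eb-F.

Ab Cb Eb F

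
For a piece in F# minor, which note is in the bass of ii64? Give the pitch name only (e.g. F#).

ii in F# minor has root G#; the chord is G#-B-D#.
The figure 64 means second inversion — the fifth is in the bass.

D#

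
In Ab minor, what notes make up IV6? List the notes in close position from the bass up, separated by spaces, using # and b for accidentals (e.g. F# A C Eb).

F Ab Db

IV6 is the major subdominant, borrowed from the parallel major. In Ab minor that root is Db.
So the chord is Db-F-Ab, a major triad.
With the 6 figure the chord is in first inversion; from the bass F upward in close position it reads F-Ab-Db.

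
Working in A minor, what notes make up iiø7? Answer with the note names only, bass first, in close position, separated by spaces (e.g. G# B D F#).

B D F A

In A minor, scale degree 2 is B, and the diatonic chord built there is a half-diminished seventh chord.
Stacking thirds from B gives B-D-F-A.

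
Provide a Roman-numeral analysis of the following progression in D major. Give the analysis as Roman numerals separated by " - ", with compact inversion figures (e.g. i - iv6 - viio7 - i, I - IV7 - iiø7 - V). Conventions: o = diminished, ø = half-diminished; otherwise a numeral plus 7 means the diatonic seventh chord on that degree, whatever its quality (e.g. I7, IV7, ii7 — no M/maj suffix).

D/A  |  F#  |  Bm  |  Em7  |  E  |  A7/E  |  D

D/A: major triad on D = scale degree 1 → I64.
F# is the secondary dominant of vi (major triad on F#): V/vi.
Bm: minor triad on B = scale degree 6 → vi.
Em7 has root E, degree 2 in D major, so ii7.
E is the secondary dominant of V (major triad on E): V/V.
A7/E: root A is the dominant; dominant seventh chord there is V43.
D has root D, degree 1 in D major, so I.

I64 - V/vi - vi - ii7 - V/V - V43 - I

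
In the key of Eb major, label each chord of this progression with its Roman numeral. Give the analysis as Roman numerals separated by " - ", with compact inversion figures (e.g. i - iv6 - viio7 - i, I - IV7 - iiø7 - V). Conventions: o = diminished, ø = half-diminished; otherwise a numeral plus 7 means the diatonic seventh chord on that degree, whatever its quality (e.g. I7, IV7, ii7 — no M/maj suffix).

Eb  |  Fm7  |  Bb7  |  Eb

Eb: major triad on Eb = scale degree 1 → I.
Fm7: minor seventh chord on F = scale degree 2 → ii7.
Bb7 has root Bb, degree 5 in Eb major, so V7.
Eb has root Eb, degree 1 in Eb major, so I.

I - ii7 - V7 - I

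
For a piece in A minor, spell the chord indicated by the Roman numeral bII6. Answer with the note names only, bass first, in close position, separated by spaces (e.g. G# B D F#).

D F Bb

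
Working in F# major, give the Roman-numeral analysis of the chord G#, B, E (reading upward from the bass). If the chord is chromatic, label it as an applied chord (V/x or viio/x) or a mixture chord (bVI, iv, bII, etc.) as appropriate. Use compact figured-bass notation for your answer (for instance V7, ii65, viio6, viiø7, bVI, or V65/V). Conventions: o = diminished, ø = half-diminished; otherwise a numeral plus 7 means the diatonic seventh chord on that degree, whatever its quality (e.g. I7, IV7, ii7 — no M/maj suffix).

Stacked in thirds the chord is E-G#-B: a major triad on E.
E is the lowered seventh degree of F# major (diatonic 7 would be E#). This is a major triad on the lowered seventh degree (the subtonic), borrowed from the parallel minor.
With G# in the bass the chord is in first inversion, so the figured bass is 6.

bVII6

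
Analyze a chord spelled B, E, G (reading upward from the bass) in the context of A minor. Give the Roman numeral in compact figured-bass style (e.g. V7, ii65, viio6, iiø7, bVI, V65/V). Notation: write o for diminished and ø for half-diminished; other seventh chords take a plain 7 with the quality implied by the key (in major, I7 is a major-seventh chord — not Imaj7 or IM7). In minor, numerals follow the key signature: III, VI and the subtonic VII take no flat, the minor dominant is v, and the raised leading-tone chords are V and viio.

Stacked in thirds the chord is E-G-B: a minor triad on E.
E is scale degree 5 in A minor, and a minor triad on that degree is written v.
With B in the bass the chord is in second inversion, so the figured bass is 64.

v64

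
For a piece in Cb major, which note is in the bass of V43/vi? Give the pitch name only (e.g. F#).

The applied chord V43/vi is rooted on Eb: Eb-G-Bb-Db.
The figure 43 means second inversion — the fifth is in the bass.

Bb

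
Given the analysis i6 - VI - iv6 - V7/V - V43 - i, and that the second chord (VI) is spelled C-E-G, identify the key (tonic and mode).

The chord C is a major triad rooted on C; its label is VI.
VI on C implies C is the submediant; that puts the tonic at E, and the uppercase numeral fits minor mode.

E minor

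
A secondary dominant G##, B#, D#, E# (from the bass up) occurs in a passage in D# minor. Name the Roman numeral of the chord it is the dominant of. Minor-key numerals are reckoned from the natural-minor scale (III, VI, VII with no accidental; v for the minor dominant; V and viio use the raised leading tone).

V

The chord is a dominant seventh chord on E#.
A dominant resolves down a perfect fifth: E# → A#. In D# minor, A# is scale degree 5, i.e. V.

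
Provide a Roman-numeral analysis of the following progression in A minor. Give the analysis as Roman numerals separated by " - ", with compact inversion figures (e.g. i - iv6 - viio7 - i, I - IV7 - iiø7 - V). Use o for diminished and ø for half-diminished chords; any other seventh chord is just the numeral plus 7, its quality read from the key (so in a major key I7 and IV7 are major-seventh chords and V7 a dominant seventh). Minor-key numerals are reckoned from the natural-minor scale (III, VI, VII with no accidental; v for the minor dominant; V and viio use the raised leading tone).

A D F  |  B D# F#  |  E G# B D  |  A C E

iv64 - V/V - V7 - i

A-D-F: root D is the subdominant; minor triad there is iv64.
B-D#-F# is the secondary dominant of V (major triad on B): V/V.
E-G#-B-D: root E is the dominant; dominant seventh chord there is V7.
A-C-E: minor triad on A = scale degree 1 → i.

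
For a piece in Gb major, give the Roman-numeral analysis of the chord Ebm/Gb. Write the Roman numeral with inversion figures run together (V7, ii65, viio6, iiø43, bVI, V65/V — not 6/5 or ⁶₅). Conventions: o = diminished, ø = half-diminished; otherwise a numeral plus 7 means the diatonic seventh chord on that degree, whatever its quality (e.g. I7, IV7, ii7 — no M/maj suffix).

vi6

Stacked in thirds the chord is Eb-Gb-Bb: a minor triad on Eb.
Eb is scale degree 6 in Gb major, and a minor triad on that degree is written vi.
With Gb in the bass the chord is in first inversion, so the figured bass is 6.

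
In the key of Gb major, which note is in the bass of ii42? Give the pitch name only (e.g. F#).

Gb

ii in Gb major has root Ab; the chord is Ab-Cb-Eb-Gb.
The figure 42 means third inversion — the seventh is in the bass.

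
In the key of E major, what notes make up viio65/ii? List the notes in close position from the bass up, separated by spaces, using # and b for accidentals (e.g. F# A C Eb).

viio65/ii is a secondary leading-tone chord. The target ii is F# in E major; the applied chord is rooted a semitone below, on E#.
Building a fully diminished seventh chord on E# gives E#-G#-B-D.
The figured bass 65 indicates first inversion, placing the third (G#) in the bass: G#-B-D-E#.

G# B D E#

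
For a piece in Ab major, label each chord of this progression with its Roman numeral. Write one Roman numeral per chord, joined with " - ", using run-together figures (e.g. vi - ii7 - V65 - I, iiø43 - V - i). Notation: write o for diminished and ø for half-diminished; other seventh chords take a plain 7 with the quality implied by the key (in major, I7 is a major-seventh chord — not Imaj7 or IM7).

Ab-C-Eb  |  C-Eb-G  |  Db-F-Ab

I - iii - IV

Ab-C-Eb: major triad on Ab = scale degree 1 → I.
C-Eb-G has root C, degree 3 in Ab major, so iii.
Db-F-Ab: major triad on Db = scale degree 4 → IV.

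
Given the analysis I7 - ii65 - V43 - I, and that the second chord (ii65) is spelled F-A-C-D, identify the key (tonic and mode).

C major

The chord Dm7/F is a minor seventh chord rooted on D; its label is ii65.
Counting down one scale step from D places the tonic on C; a minor seventh chord on degree 2 is diatonic only in major.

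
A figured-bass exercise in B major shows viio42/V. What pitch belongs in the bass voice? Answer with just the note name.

D

The applied chord viio42/V is rooted on E#: E#-G#-B-D.
The figure 42 means third inversion — the seventh is in the bass.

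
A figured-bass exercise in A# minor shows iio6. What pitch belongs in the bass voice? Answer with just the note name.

D#

iio in A# minor has root B#; the chord is B#-D#-F#.
The figure 6 means first inversion — the third is in the bass.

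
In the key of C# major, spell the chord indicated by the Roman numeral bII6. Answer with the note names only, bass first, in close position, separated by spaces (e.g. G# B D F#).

F# A D

Scale degree 2 in C# major is D#; lowering it a half step gives D. bII6 is the Neapolitan sixth — a major triad on the lowered second degree, here in its customary first inversion.
So the chord is D-F#-A.
The figured bass 6 indicates first inversion, placing the third (F#) in the bass: F#-A-D.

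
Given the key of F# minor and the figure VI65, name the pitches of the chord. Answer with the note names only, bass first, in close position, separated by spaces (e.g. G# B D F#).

F# A C# D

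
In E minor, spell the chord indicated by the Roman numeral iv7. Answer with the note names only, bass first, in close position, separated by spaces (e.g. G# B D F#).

In E minor, the fourth degree is A, and the diatonic chord built there is a minor seventh chord.
That chord is spelled A-C-E-G.

A C E G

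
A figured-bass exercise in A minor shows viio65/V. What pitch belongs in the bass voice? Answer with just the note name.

The applied chord viio65/V is rooted on D#: D#-F#-A-C.
The figure 65 means first inversion — the third is in the bass.

F#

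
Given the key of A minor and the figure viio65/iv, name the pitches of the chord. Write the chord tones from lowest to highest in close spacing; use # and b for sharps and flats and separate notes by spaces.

E G Bb C#

viio65/iv is a secondary leading-tone chord. The target iv is D in A minor; the applied chord is rooted a semitone below, on C#.
Building a fully diminished seventh chord on C# gives C#-E-G-Bb.
With the 65 figure the chord is in first inversion; from the bass E upward in close position it reads E-G-Bb-C#.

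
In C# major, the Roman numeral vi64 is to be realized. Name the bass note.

vi in C# major has root A#; the chord is A#-C#-E#.
The figure 64 means second inversion — the fifth is in the bass.

E#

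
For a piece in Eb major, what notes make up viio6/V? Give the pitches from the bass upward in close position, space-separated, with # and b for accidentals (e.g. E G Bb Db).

The slash marks an applied leading-tone chord: viio of V. In Eb major, V is Bb, so the leading tone to it is A, a half step below.
Building a diminished triad on A gives A-C-Eb.
The figured bass 6 indicates first inversion, placing the third (C) in the bass: C-Eb-A.

C Eb A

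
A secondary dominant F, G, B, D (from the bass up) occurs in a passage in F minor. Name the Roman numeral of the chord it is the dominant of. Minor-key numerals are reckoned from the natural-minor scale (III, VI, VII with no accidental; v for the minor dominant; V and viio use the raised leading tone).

V

The chord is a dominant seventh chord on G.
A dominant resolves down a perfect fifth: G → C. In F minor, C is scale degree 5, i.e. V.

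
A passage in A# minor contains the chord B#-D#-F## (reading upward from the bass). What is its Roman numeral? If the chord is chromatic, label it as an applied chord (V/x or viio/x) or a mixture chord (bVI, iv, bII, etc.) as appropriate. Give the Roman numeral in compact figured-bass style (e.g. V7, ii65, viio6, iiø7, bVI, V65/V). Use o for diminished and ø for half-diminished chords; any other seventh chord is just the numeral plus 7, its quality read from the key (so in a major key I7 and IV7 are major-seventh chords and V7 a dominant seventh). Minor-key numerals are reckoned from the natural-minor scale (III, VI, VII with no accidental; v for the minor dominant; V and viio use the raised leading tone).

Stacked in thirds the chord is B#-D#-F##: a minor triad on B#.
B# is the second degree of A# minor. This is the minor supertonic, borrowed from the parallel major (the Dorian ii).

ii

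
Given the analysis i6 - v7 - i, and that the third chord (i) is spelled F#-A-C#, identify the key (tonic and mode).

The chord F#m is a minor triad rooted on F#; its label is i.
If F# is scale degree 1 and the mode makes that degree carry a minor triad, the tonic is F# and the mode is minor.

F# minor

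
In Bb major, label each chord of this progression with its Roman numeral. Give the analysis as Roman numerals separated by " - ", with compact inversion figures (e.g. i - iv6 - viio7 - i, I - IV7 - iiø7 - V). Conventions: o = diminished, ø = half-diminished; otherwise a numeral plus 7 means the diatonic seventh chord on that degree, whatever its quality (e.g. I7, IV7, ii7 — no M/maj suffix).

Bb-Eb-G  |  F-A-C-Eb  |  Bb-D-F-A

IV64 - V7 - I7

Bb-Eb-G: major triad on Eb = scale degree 4 → IV64.
F-A-C-Eb: root F is the dominant; dominant seventh chord there is V7.
Bb-D-F-A: root Bb is the tonic; major seventh chord there is I7.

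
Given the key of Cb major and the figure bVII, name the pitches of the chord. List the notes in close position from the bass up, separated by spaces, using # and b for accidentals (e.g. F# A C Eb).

Bbb Db Fb

Scale degree 7 in Cb major is Bb; lowering it a half step gives Bbb. bVII is a major triad on the lowered seventh degree (the subtonic), borrowed from the parallel minor.
So the chord is Bbb-Db-Fb.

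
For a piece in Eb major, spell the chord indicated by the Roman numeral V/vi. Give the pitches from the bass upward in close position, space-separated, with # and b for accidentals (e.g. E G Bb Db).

The slash means an applied dominant: we want the dominant of vi. In Eb major, vi is C minor, and its dominant is built on G.
Building a major triad on G gives G-B-D.

G B D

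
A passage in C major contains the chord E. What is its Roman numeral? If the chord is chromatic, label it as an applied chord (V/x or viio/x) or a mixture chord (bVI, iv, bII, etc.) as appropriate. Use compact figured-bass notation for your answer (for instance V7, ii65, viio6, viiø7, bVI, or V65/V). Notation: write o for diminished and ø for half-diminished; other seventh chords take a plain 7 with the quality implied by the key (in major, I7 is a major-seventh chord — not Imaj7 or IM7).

V/vi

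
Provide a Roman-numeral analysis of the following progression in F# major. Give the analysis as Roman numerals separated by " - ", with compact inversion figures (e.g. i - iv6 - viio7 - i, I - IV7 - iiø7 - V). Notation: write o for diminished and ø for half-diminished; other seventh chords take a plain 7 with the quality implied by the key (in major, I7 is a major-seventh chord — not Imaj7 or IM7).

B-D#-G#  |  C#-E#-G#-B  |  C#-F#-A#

ii6 - V7 - I64

B-D#-G#: root G# is the supertonic; minor triad there is ii6.
C#-E#-G#-B: dominant seventh chord on C# = scale degree 5 → V7.
C#-F#-A#: root F# is the tonic; major triad there is I64.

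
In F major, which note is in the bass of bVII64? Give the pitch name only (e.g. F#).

bVII in F major has root Eb; the chord is Eb-G-Bb.
The figure 64 means second inversion — the fifth is in the bass.

Bb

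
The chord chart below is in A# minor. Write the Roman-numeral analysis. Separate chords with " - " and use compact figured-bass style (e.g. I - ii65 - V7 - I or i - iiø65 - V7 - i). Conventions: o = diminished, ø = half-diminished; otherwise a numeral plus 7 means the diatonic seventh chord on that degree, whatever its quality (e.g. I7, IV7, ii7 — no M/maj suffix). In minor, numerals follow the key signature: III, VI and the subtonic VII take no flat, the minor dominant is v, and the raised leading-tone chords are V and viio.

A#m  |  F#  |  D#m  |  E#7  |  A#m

A#m: root A# is the tonic; minor triad there is i.
F#: root F# is the submediant; major triad there is VI.
D#m has root D#, degree 4 in A# minor, so iv.
E#7: root E# is the dominant; dominant seventh chord there is V7.
A#m has root A#, degree 1 in A# minor, so i.

i - VI - iv - V7 - i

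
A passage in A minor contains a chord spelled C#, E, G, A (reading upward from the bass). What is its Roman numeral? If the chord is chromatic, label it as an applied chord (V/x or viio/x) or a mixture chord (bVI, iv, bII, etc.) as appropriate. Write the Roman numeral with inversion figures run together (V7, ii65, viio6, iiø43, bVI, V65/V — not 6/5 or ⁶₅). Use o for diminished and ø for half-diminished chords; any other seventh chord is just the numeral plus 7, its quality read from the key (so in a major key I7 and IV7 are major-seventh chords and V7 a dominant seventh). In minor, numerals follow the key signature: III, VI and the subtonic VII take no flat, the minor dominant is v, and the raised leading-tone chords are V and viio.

V65/iv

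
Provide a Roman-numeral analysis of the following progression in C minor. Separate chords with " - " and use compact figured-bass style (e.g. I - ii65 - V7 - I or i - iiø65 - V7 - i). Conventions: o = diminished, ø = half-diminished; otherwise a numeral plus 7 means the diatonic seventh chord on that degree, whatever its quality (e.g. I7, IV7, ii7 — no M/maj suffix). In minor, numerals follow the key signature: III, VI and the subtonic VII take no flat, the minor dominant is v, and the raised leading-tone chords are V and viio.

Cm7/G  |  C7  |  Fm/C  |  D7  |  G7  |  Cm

Cm7/G has root C, degree 1 in C minor, so i43.
C7: a dominant seventh chord on C, the applied dominant of iv → V7/iv.
Fm/C has root F, degree 4 in C minor, so iv64.
D7 is the secondary dominant of V (dominant seventh chord on D): V7/V.
G7 has root G, degree 5 in C minor, so V7.
Cm: root C is the tonic; minor triad there is i.

i43 - V7/iv - iv64 - V7/V - V7 - i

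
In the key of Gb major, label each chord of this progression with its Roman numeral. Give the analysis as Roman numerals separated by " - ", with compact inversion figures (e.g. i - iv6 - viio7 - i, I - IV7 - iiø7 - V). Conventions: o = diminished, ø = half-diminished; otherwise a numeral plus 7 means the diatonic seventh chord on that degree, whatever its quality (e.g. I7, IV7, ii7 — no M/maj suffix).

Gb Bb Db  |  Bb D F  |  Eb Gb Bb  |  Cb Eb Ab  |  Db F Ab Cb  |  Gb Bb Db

I - V/vi - vi - ii6 - V7 - I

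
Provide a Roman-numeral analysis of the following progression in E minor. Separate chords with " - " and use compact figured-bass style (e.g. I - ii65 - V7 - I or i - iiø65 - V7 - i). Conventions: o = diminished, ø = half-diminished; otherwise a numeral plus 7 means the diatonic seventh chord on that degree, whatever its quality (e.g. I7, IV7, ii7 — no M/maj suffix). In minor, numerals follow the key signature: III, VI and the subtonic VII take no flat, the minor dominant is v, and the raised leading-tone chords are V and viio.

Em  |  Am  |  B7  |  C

i - iv - V7 - VI

Em has root E, degree 1 in E minor, so i.
Am: minor triad on A = scale degree 4 → iv.
B7: dominant seventh chord on B = scale degree 5 → V7.
C: root C is the submediant; major triad there is VI.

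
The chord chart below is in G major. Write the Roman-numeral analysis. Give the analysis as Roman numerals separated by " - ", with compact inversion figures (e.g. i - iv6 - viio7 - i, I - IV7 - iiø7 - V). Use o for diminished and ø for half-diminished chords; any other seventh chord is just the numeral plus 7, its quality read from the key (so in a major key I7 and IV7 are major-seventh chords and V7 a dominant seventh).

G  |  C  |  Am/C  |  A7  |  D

I - IV - ii6 - V7/V - V

G: root G is the tonic; major triad there is I.
C has root C, degree 4 in G major, so IV.
Am/C: root A is the supertonic; minor triad there is ii6.
A7 is the secondary dominant of V (dominant seventh chord on A): V7/V.
D has root D, degree 5 in G major, so V.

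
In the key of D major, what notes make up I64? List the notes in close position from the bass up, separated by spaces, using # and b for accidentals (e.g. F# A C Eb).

A D F#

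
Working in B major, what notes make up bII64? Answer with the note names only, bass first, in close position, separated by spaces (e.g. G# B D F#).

G C E

bII64 is the Neapolitan chord — a major triad on the lowered second degree. In B major that root is C.
So the chord is C-E-G.
With the 64 figure the chord is in second inversion; from the bass G upward in close position it reads G-C-E.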